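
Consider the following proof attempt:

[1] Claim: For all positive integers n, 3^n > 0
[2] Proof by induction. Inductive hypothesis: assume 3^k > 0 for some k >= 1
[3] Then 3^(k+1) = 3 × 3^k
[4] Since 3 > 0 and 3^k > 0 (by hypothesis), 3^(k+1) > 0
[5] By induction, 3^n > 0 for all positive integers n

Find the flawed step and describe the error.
Step 5: By induction, 3^n > 0 for all positive integers n

Step 5 concludes the proof by induction, but no base case was ever established. A valid induction proof requires: (1) a base case proving 3^1 > 0, and (2) an inductive step showing IF 3^k > 0 THEN 3^(k+1) > 0. Steps 2-4 correctly establish the inductive step, but without the base case the conclusion in step 5 does not follow.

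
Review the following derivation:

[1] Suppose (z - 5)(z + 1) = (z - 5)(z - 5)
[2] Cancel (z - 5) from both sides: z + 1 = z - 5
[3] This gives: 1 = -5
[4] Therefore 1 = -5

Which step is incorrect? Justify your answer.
Step 2: Cancel (z - 5) from both sides: z + 1 = z - 5

Step 2 cancels (z - 5) from both sides. This is only valid if (z - 5) ≠ 0, i.e., z ≠ 5. When z = 5, both sides equal zero regardless of the other factors. The correct approach requires considering z = 5 as a separate case.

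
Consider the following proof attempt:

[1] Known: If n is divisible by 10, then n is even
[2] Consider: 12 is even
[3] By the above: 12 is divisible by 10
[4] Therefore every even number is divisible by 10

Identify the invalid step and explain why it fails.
Step 3: By the above: 12 is divisible by 10

Step 3 commits the fallacy of affirming the consequent. The known fact 'divisible by 10 → even' does NOT imply 'even → divisible by 10'. That would be the converse, which is false. For example, 12 is even but 12 ÷ 10 = 1.20, which is not an integer.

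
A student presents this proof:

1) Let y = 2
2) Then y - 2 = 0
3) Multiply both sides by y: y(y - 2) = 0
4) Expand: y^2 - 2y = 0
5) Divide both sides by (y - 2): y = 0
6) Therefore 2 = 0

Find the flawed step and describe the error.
Step 5: Divide both sides by (y - 2): y = 0

Step 5 divides both sides by (y - 2). However, since y = 2, we have (y - 2) = 0. Division by zero is undefined, making this step invalid.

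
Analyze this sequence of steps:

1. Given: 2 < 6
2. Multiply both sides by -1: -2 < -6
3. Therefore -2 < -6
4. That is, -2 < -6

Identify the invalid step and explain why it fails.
Step 2: Multiply both sides by -1: -2 < -6

Step 2 multiplies both sides by -1 but fails to reverse the inequality sign. When multiplying (or dividing) an inequality by a negative number, the direction must be reversed. Since 2 < 6, we should get -2 > -6, i.e., -2 > -6.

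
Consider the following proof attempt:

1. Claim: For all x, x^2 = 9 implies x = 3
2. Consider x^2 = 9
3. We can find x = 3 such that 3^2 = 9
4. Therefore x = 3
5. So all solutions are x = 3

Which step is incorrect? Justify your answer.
Step 4: Therefore x = 3

Step 4 incorrectly concludes that x = 3 is the only solution. The proof shows that x = 3 is A solution (existence), but does not show it is the ONLY solution (uniqueness). In fact, x = -3 is also a solution since (-3)^2 = 9. Finding one solution doesn't prove there are no others.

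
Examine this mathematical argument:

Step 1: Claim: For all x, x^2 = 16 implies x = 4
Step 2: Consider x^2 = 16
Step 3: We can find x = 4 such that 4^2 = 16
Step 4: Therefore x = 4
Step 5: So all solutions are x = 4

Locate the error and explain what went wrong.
Step 4: Therefore x = 4

Step 4 incorrectly concludes that x = 4 is the only solution. The proof shows that x = 4 is A solution (existence), but does not show it is the ONLY solution (uniqueness). In fact, x = -4 is also a solution since (-4)^2 = 16. Finding one solution doesn't prove there are no others.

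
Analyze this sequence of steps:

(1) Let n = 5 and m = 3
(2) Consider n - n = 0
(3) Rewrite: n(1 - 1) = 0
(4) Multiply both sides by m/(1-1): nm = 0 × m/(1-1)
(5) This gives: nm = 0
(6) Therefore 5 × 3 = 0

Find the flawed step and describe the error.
Step 4: Multiply both sides by m/(1-1): nm = 0 × m/(1-1)

Step 4 multiplies both sides by m/(1-1). However, 1-1 = 0, so this is multiplication by m/0, which is undefined. We cannot multiply by an undefined expression.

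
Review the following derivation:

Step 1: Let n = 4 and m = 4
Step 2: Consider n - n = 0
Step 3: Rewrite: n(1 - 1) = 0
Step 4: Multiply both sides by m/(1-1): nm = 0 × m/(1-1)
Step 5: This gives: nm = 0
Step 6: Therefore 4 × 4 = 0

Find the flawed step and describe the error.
Step 4: Multiply both sides by m/(1-1): nm = 0 × m/(1-1)

Step 4 multiplies both sides by m/(1-1). However, 1-1 = 0, so this is multiplication by m/0, which is undefined. We cannot multiply by an undefined expression.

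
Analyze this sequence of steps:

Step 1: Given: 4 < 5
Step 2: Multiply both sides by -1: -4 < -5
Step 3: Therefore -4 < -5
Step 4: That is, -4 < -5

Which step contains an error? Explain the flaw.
Step 2: Multiply both sides by -1: -4 < -5

Step 2 multiplies both sides by -1 but fails to reverse the inequality sign. When multiplying (or dividing) an inequality by a negative number, the direction must be reversed. Since 4 < 5, we should get -4 > -5, i.e., -4 > -5.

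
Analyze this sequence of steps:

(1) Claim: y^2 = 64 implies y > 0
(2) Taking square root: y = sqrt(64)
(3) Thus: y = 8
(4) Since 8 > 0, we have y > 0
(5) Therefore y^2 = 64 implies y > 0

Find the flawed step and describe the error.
Step 2: Taking square root: y = sqrt(64)

Step 2 takes the square root and assumes the positive root only. The equation y^2 = 64 actually has two solutions: y = 8 and y = -8. The proof silently assumes y > 0 without justification, then uses this assumption to conclude y > 0, which is circular. The counterexample y = -8 shows the claim is false.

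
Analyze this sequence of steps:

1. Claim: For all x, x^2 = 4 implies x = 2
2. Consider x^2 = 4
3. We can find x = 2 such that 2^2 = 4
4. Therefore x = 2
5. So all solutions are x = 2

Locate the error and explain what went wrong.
Step 4: Therefore x = 2

Step 4 incorrectly concludes that x = 2 is the only solution. The proof shows that x = 2 is A solution (existence), but does not show it is the ONLY solution (uniqueness). In fact, x = -2 is also a solution since (-2)^2 = 4. Finding one solution doesn't prove there are no others.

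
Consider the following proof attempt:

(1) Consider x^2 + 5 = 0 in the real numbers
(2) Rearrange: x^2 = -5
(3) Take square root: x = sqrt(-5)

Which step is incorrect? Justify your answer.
Step 3: Take square root: x = sqrt(-5)

Step 3 takes the square root of -5, which is negative. In the real number system, the square root of a negative number is undefined. The equation x^2 + 5 = 0 has no real solutions. Square roots of negative numbers only exist in the complex numbers.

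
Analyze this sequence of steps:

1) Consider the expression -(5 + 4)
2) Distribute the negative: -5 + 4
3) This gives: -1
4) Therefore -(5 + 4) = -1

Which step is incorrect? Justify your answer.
Step 2: Distribute the negative: -5 + 4

Step 2 incorrectly distributes the negative sign. The correct distribution is -(5 + 4) = -5 - 4 = -9. The negative must be applied to both terms, not just the first. The error treats -(5 + 4) as -5 + 4, which equals -1 instead of -9.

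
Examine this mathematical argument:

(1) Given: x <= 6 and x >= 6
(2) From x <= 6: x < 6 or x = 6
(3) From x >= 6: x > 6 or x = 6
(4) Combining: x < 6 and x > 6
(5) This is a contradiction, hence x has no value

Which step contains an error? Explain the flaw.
Step 4: Combining: x < 6 and x > 6

Step 4 incorrectly combines the conditions. From x <= 6 and x >= 6, the intersection is x = 6. The error treats the 'or' cases as 'and' requirements. The correct conclusion is that x = 6 is the unique solution, not that no solution exists.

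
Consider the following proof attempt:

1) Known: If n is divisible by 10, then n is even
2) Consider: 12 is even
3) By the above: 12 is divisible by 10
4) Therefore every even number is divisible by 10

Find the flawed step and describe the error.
Step 3: By the above: 12 is divisible by 10

Step 3 commits the fallacy of affirming the consequent. The known fact 'divisible by 10 → even' does NOT imply 'even → divisible by 10'. That would be the converse, which is false. For example, 12 is even but 12 ÷ 10 = 1.20, which is not an integer.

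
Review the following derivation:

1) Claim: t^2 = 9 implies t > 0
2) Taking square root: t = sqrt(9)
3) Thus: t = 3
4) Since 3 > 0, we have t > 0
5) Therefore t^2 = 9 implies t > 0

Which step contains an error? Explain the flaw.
Step 2: Taking square root: t = sqrt(9)

Step 2 takes the square root and assumes the positive root only. The equation t^2 = 9 actually has two solutions: t = 3 and t = -3. The proof silently assumes t > 0 without justification, then uses this assumption to conclude t > 0, which is circular. The counterexample t = -3 shows the claim is false.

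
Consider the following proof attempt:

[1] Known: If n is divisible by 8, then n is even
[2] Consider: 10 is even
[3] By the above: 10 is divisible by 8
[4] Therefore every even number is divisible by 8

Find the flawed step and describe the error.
Step 3: By the above: 10 is divisible by 8

Step 3 commits the fallacy of affirming the consequent. The known fact 'divisible by 8 → even' does NOT imply 'even → divisible by 8'. That would be the converse, which is false. For example, 10 is even but 10 ÷ 8 = 1.25, which is not an integer.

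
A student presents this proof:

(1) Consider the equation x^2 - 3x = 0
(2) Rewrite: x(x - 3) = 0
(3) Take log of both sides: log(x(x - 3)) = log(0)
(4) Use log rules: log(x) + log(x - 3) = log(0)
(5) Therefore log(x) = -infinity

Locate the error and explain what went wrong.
Step 3: Take log of both sides: log(x(x - 3)) = log(0)

Step 3 takes the logarithm of both sides, resulting in log(0) on the right side. The logarithm is only defined for positive numbers; log(0) is undefined (approaches negative infinity). This operation is invalid.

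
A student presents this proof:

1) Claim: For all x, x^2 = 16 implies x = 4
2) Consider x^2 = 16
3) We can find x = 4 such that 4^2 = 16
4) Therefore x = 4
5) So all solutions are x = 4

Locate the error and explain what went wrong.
Step 4: Therefore x = 4

Step 4 incorrectly concludes that x = 4 is the only solution. The proof shows that x = 4 is A solution (existence), but does not show it is the ONLY solution (uniqueness). In fact, x = -4 is also a solution since (-4)^2 = 16. Finding one solution doesn't prove there are no others.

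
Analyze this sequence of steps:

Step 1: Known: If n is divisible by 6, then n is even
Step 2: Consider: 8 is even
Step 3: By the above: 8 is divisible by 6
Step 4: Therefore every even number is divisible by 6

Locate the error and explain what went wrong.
Step 3: By the above: 8 is divisible by 6

Step 3 commits the fallacy of affirming the consequent. The known fact 'divisible by 6 → even' does NOT imply 'even → divisible by 6'. That would be the converse, which is false. For example, 8 is even but 8 ÷ 6 = 1.33, which is not an integer.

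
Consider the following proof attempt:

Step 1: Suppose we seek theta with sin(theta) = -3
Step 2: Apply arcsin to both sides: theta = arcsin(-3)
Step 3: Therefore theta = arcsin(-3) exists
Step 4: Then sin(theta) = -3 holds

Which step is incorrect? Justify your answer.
Step 2: Apply arcsin to both sides: theta = arcsin(-3)

Step 2 applies arcsin to -3. However, arcsin(x) is only defined for x in [-1, 1] because sin(theta) can only produce values in that range. Since |-3| > 1, arcsin(-3) is undefined. There is no angle whose sine equals -3.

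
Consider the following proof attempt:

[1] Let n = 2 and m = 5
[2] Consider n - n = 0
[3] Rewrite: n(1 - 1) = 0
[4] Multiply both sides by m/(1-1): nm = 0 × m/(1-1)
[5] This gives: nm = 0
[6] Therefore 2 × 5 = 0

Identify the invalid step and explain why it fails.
Step 4: Multiply both sides by m/(1-1): nm = 0 × m/(1-1)

Step 4 multiplies both sides by m/(1-1). However, 1-1 = 0, so this is multiplication by m/0, which is undefined. We cannot multiply by an undefined expression.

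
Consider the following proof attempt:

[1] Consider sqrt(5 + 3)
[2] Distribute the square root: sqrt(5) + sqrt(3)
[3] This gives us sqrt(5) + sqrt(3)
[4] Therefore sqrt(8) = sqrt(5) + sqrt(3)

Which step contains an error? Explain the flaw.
Step 2: Distribute the square root: sqrt(5) + sqrt(3)

Step 2 incorrectly 'distributes' the square root over addition. The square root function does not distribute: sqrt(a + b) ≠ sqrt(a) + sqrt(b). In fact, sqrt(5 + 3) = sqrt(8) ≈ 2.8284, while sqrt(5) + sqrt(3) ≈ 3.9681.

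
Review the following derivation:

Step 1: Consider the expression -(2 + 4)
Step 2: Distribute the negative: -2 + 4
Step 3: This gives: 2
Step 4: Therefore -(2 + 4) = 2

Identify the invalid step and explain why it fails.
Step 2: Distribute the negative: -2 + 4

Step 2 incorrectly distributes the negative sign. The correct distribution is -(2 + 4) = -2 - 4 = -6. The negative must be applied to both terms, not just the first. The error treats -(2 + 4) as -2 + 4, which equals 2 instead of -6.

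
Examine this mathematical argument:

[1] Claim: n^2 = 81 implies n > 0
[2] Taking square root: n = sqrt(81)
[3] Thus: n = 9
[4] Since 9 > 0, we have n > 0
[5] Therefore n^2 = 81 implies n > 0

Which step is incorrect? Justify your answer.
Step 2: Taking square root: n = sqrt(81)

Step 2 takes the square root and assumes the positive root only. The equation n^2 = 81 actually has two solutions: n = 9 and n = -9. The proof silently assumes n > 0 without justification, then uses this assumption to conclude n > 0, which is circular. The counterexample n = -9 shows the claim is false.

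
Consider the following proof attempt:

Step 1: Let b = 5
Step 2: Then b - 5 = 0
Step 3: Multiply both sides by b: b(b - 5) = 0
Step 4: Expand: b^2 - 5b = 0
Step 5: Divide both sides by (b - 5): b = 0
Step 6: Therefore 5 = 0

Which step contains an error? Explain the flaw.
Step 5: Divide both sides by (b - 5): b = 0

Step 5 divides both sides by (b - 5). However, since b = 5, we have (b - 5) = 0. Division by zero is undefined, making this step invalid.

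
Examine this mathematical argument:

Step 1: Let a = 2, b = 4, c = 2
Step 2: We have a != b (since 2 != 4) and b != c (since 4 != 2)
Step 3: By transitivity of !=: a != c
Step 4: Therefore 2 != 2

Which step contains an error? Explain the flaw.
Step 3: By transitivity of !=: a != c

Step 3 incorrectly applies transitivity to the '!=' relation. Transitivity states: if a R b and b R c, then a R c. However, '!=' is not transitive. Counterexample: 2 != 4 and 4 != 2, but 2 = 2 (both equal 2). Transitivity holds for relations like <, <=, =, but not for !=.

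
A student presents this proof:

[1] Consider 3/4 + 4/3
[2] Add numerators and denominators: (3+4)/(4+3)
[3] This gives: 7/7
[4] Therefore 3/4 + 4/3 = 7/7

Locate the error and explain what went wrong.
Step 2: Add numerators and denominators: (3+4)/(4+3)

Step 2 incorrectly adds fractions by separately adding numerators and denominators. This is wrong. The correct method requires a common denominator: 3/4 + 4/3 = (3×3 + 4×4)/(4×3) = 25/12 = 25/12. The method used gives 7/7, which is different.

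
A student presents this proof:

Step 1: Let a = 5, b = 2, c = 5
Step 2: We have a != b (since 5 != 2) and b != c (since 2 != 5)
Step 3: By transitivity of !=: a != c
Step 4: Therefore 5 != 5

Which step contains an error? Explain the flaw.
Step 3: By transitivity of !=: a != c

Step 3 incorrectly applies transitivity to the '!=' relation. Transitivity states: if a R b and b R c, then a R c. However, '!=' is not transitive. Counterexample: 5 != 2 and 2 != 5, but 5 = 5 (both equal 5). Transitivity holds for relations like <, <=, =, but not for !=.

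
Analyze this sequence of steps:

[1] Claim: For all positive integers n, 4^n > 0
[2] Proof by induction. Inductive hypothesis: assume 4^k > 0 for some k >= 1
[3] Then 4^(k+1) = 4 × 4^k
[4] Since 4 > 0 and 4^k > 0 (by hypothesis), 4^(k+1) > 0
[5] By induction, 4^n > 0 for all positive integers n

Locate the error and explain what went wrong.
Step 5: By induction, 4^n > 0 for all positive integers n

Step 5 concludes the proof by induction, but no base case was ever established. A valid induction proof requires: (1) a base case proving 4^1 > 0, and (2) an inductive step showing IF 4^k > 0 THEN 4^(k+1) > 0. Steps 2-4 correctly establish the inductive step, but without the base case the conclusion in step 5 does not follow.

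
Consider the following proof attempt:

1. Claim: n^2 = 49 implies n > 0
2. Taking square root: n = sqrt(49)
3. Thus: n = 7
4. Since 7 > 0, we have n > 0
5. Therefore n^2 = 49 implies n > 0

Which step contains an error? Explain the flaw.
Step 2: Taking square root: n = sqrt(49)

Step 2 takes the square root and assumes the positive root only. The equation n^2 = 49 actually has two solutions: n = 7 and n = -7. The proof silently assumes n > 0 without justification, then uses this assumption to conclude n > 0, which is circular. The counterexample n = -7 shows the claim is false.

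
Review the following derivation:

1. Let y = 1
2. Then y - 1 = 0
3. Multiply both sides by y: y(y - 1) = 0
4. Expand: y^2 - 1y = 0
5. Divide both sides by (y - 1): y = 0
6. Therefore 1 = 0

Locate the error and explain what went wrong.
Step 5: Divide both sides by (y - 1): y = 0

Step 5 divides both sides by (y - 1). However, since y = 1, we have (y - 1) = 0. Division by zero is undefined, making this step invalid.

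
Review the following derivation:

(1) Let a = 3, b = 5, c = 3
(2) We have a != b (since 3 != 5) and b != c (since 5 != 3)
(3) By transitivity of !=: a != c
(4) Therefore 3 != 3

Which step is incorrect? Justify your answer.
Step 3: By transitivity of !=: a != c

Step 3 incorrectly applies transitivity to the '!=' relation. Transitivity states: if a R b and b R c, then a R c. However, '!=' is not transitive. Counterexample: 3 != 5 and 5 != 3, but 3 = 3 (both equal 3). Transitivity holds for relations like <, <=, =, but not for !=.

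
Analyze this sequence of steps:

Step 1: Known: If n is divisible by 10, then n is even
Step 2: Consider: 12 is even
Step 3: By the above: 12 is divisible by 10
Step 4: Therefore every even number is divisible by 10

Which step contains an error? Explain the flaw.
Step 3: By the above: 12 is divisible by 10

Step 3 commits the fallacy of affirming the consequent. The known fact 'divisible by 10 → even' does NOT imply 'even → divisible by 10'. That would be the converse, which is false. For example, 12 is even but 12 ÷ 10 = 1.20, which is not an integer.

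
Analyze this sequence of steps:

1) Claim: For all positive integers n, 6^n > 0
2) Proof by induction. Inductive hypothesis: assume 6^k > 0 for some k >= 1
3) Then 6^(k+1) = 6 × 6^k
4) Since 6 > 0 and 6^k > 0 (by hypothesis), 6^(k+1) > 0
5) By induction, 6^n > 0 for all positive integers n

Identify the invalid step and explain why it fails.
Step 5: By induction, 6^n > 0 for all positive integers n

Step 5 concludes the proof by induction, but no base case was ever established. A valid induction proof requires: (1) a base case proving 6^1 > 0, and (2) an inductive step showing IF 6^k > 0 THEN 6^(k+1) > 0. Steps 2-4 correctly establish the inductive step, but without the base case the conclusion in step 5 does not follow.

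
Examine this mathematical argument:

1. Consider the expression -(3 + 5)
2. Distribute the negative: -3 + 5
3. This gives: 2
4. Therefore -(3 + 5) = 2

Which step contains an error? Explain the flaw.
Step 2: Distribute the negative: -3 + 5

Step 2 incorrectly distributes the negative sign. The correct distribution is -(3 + 5) = -3 - 5 = -8. The negative must be applied to both terms, not just the first. The error treats -(3 + 5) as -3 + 5, which equals 2 instead of -8.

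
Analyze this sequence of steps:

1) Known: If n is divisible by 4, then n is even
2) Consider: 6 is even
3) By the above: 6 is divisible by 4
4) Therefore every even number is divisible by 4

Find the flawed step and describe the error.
Step 3: By the above: 6 is divisible by 4

Step 3 commits the fallacy of affirming the consequent. The known fact 'divisible by 4 → even' does NOT imply 'even → divisible by 4'. That would be the converse, which is false. For example, 6 is even but 6 ÷ 4 = 1.50, which is not an integer.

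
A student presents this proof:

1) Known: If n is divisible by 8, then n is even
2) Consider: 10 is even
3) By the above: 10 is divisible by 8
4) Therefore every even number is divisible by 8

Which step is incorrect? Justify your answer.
Step 3: By the above: 10 is divisible by 8

Step 3 commits the fallacy of affirming the consequent. The known fact 'divisible by 8 → even' does NOT imply 'even → divisible by 8'. That would be the converse, which is false. For example, 10 is even but 10 ÷ 8 = 1.25, which is not an integer.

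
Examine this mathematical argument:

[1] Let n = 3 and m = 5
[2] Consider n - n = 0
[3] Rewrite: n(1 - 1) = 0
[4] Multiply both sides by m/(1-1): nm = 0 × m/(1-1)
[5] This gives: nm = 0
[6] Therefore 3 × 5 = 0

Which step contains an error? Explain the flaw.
Step 4: Multiply both sides by m/(1-1): nm = 0 × m/(1-1)

Step 4 multiplies both sides by m/(1-1). However, 1-1 = 0, so this is multiplication by m/0, which is undefined. We cannot multiply by an undefined expression.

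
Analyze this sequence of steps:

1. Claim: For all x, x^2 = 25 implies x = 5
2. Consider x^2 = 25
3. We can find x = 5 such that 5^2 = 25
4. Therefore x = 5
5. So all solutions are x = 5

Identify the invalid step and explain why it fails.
Step 4: Therefore x = 5

Step 4 incorrectly concludes that x = 5 is the only solution. The proof shows that x = 5 is A solution (existence), but does not show it is the ONLY solution (uniqueness). In fact, x = -5 is also a solution since (-5)^2 = 25. Finding one solution doesn't prove there are no others.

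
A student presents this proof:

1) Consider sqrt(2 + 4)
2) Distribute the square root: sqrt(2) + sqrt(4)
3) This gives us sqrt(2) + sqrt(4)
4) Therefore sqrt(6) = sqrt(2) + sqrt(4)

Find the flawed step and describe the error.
Step 2: Distribute the square root: sqrt(2) + sqrt(4)

Step 2 incorrectly 'distributes' the square root over addition. The square root function does not distribute: sqrt(a + b) ≠ sqrt(a) + sqrt(b). In fact, sqrt(2 + 4) = sqrt(6) ≈ 2.4495, while sqrt(2) + sqrt(4) ≈ 3.4142.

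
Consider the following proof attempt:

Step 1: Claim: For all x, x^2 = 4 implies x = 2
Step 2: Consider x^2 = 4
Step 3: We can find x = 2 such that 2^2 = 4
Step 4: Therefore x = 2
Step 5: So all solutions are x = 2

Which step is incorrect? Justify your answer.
Step 4: Therefore x = 2

Step 4 incorrectly concludes that x = 2 is the only solution. The proof shows that x = 2 is A solution (existence), but does not show it is the ONLY solution (uniqueness). In fact, x = -2 is also a solution since (-2)^2 = 4. Finding one solution doesn't prove there are no others.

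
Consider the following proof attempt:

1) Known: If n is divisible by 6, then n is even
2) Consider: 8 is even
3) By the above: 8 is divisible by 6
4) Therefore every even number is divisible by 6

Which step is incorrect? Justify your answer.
Step 3: By the above: 8 is divisible by 6

Step 3 commits the fallacy of affirming the consequent. The known fact 'divisible by 6 → even' does NOT imply 'even → divisible by 6'. That would be the converse, which is false. For example, 8 is even but 8 ÷ 6 = 1.33, which is not an integer.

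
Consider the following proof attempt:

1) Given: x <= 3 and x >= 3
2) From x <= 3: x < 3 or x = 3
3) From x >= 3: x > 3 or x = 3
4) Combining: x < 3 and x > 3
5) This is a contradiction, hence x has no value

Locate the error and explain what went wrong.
Step 4: Combining: x < 3 and x > 3

Step 4 incorrectly combines the conditions. From x <= 3 and x >= 3, the intersection is x = 3. The error treats the 'or' cases as 'and' requirements. The correct conclusion is that x = 3 is the unique solution, not that no solution exists.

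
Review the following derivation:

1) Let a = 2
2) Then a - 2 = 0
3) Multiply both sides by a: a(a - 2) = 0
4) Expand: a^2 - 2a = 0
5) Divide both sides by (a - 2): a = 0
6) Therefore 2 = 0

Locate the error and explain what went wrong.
Step 5: Divide both sides by (a - 2): a = 0

Step 5 divides both sides by (a - 2). However, since a = 2, we have (a - 2) = 0. Division by zero is undefined, making this step invalid.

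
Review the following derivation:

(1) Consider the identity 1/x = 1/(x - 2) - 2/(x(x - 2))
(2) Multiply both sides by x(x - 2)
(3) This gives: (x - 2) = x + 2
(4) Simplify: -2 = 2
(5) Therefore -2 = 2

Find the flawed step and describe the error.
Step 3: This gives: (x - 2) = x + 2

Step 3 makes a sign error when clearing denominators. Multiplying -2/(x(x - 2)) by x(x - 2) gives -2, not +2. The correct result is (x - 2) = x - 2, which is trivially true, not (x - 2) = x + 2. (Step 1 is a valid identity: 1/(x - 2) - 2/(x(x - 2)) = (x - 2)/(x(x - 2)) = 1/x.)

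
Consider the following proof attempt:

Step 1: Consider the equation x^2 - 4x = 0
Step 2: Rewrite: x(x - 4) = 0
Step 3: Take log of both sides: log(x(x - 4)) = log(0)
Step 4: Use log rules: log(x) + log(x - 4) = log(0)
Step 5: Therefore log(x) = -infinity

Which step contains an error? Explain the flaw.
Step 3: Take log of both sides: log(x(x - 4)) = log(0)

Step 3 takes the logarithm of both sides, resulting in log(0) on the right side. The logarithm is only defined for positive numbers; log(0) is undefined (approaches negative infinity). This operation is invalid.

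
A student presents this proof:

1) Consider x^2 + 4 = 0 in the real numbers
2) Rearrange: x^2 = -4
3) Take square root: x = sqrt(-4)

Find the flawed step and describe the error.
Step 3: Take square root: x = sqrt(-4)

Step 3 takes the square root of -4, which is negative. In the real number system, the square root of a negative number is undefined. The equation x^2 + 4 = 0 has no real solutions. Square roots of negative numbers only exist in the complex numbers.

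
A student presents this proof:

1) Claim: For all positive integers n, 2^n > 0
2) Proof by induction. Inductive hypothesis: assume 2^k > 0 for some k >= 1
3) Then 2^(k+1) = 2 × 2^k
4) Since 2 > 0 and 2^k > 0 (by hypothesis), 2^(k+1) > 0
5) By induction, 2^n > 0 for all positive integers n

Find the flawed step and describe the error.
Step 5: By induction, 2^n > 0 for all positive integers n

Step 5 concludes the proof by induction, but no base case was ever established. A valid induction proof requires: (1) a base case proving 2^1 > 0, and (2) an inductive step showing IF 2^k > 0 THEN 2^(k+1) > 0. Steps 2-4 correctly establish the inductive step, but without the base case the conclusion in step 5 does not follow.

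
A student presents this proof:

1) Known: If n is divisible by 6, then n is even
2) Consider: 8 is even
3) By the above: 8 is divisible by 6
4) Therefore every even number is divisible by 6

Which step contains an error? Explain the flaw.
Step 3: By the above: 8 is divisible by 6

Step 3 commits the fallacy of affirming the consequent. The known fact 'divisible by 6 → even' does NOT imply 'even → divisible by 6'. That would be the converse, which is false. For example, 8 is even but 8 ÷ 6 = 1.33, which is not an integer.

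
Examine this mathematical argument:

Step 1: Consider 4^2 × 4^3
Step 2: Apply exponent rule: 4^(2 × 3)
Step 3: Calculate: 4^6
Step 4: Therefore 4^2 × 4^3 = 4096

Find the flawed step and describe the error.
Step 2: Apply exponent rule: 4^(2 × 3)

Step 2 incorrectly states that a^b × a^c = a^(b×c). The correct rule is a^b × a^c = a^(b+c). The actual value is 4^2 × 4^3 = 4^5 = 1024, not 4^6 = 4096.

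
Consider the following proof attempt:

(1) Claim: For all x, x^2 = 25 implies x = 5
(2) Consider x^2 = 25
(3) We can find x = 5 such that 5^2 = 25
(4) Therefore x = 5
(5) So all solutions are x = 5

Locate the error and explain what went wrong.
Step 4: Therefore x = 5

Step 4 incorrectly concludes that x = 5 is the only solution. The proof shows that x = 5 is A solution (existence), but does not show it is the ONLY solution (uniqueness). In fact, x = -5 is also a solution since (-5)^2 = 25. Finding one solution doesn't prove there are no others.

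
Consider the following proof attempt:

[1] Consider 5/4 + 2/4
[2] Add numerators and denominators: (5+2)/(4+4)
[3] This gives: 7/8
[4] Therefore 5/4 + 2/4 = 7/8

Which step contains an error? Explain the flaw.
Step 2: Add numerators and denominators: (5+2)/(4+4)

Step 2 incorrectly adds fractions by separately adding numerators and denominators. This is wrong. The correct method requires a common denominator: 5/4 + 2/4 = (5×4 + 2×4)/(4×4) = 28/16 = 7/4. The method used gives 7/8, which is different.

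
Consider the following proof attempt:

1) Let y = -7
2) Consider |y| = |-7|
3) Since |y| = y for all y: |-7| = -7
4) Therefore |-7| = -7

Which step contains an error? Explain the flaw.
Step 3: Since |y| = y for all y: |-7| = -7

Step 3 incorrectly states that |y| = y for all y. The correct definition is |y| = y when y >= 0, and |y| = -y when y < 0. Since -7 < 0, we have |-7| = -(-7) = 7, not -7.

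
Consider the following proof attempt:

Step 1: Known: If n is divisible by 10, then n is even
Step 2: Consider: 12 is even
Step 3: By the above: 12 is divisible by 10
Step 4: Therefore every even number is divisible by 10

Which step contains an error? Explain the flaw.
Step 3: By the above: 12 is divisible by 10

Step 3 commits the fallacy of affirming the consequent. The known fact 'divisible by 10 → even' does NOT imply 'even → divisible by 10'. That would be the converse, which is false. For example, 12 is even but 12 ÷ 10 = 1.20, which is not an integer.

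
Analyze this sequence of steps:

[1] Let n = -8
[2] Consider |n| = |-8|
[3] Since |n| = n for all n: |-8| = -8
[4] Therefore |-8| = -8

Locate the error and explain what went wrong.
Step 3: Since |n| = n for all n: |-8| = -8

Step 3 incorrectly states that |n| = n for all n. The correct definition is |n| = n when n >= 0, and |n| = -n when n < 0. Since -8 < 0, we have |-8| = -(-8) = 8, not -8.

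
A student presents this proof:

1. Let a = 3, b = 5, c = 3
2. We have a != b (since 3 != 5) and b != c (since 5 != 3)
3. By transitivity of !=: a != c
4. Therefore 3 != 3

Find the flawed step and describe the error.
Step 3: By transitivity of !=: a != c

Step 3 incorrectly applies transitivity to the '!=' relation. Transitivity states: if a R b and b R c, then a R c. However, '!=' is not transitive. Counterexample: 3 != 5 and 5 != 3, but 3 = 3 (both equal 3). Transitivity holds for relations like <, <=, =, but not for !=.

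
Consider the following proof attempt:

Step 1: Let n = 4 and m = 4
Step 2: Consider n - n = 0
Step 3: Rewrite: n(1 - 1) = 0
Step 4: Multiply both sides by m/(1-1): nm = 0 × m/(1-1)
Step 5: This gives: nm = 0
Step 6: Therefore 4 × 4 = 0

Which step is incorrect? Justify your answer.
Step 4: Multiply both sides by m/(1-1): nm = 0 × m/(1-1)

Step 4 multiplies both sides by m/(1-1). However, 1-1 = 0, so this is multiplication by m/0, which is undefined. We cannot multiply by an undefined expression.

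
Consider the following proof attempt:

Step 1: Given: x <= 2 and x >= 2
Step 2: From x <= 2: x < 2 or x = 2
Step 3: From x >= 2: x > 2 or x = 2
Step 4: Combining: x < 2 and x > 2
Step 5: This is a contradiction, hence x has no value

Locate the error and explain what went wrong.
Step 4: Combining: x < 2 and x > 2

Step 4 incorrectly combines the conditions. From x <= 2 and x >= 2, the intersection is x = 2. The error treats the 'or' cases as 'and' requirements. The correct conclusion is that x = 2 is the unique solution, not that no solution exists.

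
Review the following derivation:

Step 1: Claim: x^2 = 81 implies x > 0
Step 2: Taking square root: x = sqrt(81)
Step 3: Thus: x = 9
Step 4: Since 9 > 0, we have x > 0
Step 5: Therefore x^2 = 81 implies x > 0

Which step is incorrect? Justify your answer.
Step 2: Taking square root: x = sqrt(81)

Step 2 takes the square root and assumes the positive root only. The equation x^2 = 81 actually has two solutions: x = 9 and x = -9. The proof silently assumes x > 0 without justification, then uses this assumption to conclude x > 0, which is circular. The counterexample x = -9 shows the claim is false.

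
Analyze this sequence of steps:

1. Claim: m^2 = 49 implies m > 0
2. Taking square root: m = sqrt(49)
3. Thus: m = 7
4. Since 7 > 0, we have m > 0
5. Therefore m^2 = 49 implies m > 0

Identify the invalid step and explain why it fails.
Step 2: Taking square root: m = sqrt(49)

Step 2 takes the square root and assumes the positive root only. The equation m^2 = 49 actually has two solutions: m = 7 and m = -7. The proof silently assumes m > 0 without justification, then uses this assumption to conclude m > 0, which is circular. The counterexample m = -7 shows the claim is false.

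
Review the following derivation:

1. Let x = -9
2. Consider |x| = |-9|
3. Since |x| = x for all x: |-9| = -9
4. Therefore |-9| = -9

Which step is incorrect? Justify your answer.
Step 3: Since |x| = x for all x: |-9| = -9

Step 3 incorrectly states that |x| = x for all x. The correct definition is |x| = x when x >= 0, and |x| = -x when x < 0. Since -9 < 0, we have |-9| = -(-9) = 9, not -9.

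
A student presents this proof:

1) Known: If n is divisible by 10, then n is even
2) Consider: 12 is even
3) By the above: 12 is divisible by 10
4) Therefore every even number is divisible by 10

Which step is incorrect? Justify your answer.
Step 3: By the above: 12 is divisible by 10

Step 3 commits the fallacy of affirming the consequent. The known fact 'divisible by 10 → even' does NOT imply 'even → divisible by 10'. That would be the converse, which is false. For example, 12 is even but 12 ÷ 10 = 1.20, which is not an integer.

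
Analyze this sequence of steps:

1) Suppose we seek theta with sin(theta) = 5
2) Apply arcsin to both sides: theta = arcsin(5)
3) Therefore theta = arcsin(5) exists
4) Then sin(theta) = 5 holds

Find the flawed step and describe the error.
Step 2: Apply arcsin to both sides: theta = arcsin(5)

Step 2 applies arcsin to 5. However, arcsin(x) is only defined for x in [-1, 1] because sin(theta) can only produce values in that range. Since |5| > 1, arcsin(5) is undefined. There is no angle whose sine equals 5.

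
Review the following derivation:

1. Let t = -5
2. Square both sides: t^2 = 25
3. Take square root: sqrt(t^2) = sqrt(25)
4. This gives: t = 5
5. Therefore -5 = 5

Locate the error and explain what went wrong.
Step 4: This gives: t = 5

Step 4 incorrectly states that sqrt(t^2) = t. The correct identity is sqrt(t^2) = |t|. Since t = -5 < 0, we have sqrt(t^2) = |-5| = 5, not t = -5.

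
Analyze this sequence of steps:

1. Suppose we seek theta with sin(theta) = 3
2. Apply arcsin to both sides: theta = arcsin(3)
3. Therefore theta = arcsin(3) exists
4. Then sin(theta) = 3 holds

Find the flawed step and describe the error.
Step 2: Apply arcsin to both sides: theta = arcsin(3)

Step 2 applies arcsin to 3. However, arcsin(x) is only defined for x in [-1, 1] because sin(theta) can only produce values in that range. Since |3| > 1, arcsin(3) is undefined. There is no angle whose sine equals 3.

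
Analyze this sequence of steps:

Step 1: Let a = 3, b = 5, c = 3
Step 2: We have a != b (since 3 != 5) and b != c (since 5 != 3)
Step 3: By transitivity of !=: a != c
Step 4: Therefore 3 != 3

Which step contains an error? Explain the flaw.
Step 3: By transitivity of !=: a != c

Step 3 incorrectly applies transitivity to the '!=' relation. Transitivity states: if a R b and b R c, then a R c. However, '!=' is not transitive. Counterexample: 3 != 5 and 5 != 3, but 3 = 3 (both equal 3). Transitivity holds for relations like <, <=, =, but not for !=.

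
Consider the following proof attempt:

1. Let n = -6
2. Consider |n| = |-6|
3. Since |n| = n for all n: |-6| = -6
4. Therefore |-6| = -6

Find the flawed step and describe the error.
Step 3: Since |n| = n for all n: |-6| = -6

Step 3 incorrectly states that |n| = n for all n. The correct definition is |n| = n when n >= 0, and |n| = -n when n < 0. Since -6 < 0, we have |-6| = -(-6) = 6, not -6.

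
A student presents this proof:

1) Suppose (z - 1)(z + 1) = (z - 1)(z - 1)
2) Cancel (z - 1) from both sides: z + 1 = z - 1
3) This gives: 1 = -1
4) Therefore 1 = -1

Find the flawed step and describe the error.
Step 2: Cancel (z - 1) from both sides: z + 1 = z - 1

Step 2 cancels (z - 1) from both sides. This is only valid if (z - 1) ≠ 0, i.e., z ≠ 1. When z = 1, both sides equal zero regardless of the other factors. The correct approach requires considering z = 1 as a separate case.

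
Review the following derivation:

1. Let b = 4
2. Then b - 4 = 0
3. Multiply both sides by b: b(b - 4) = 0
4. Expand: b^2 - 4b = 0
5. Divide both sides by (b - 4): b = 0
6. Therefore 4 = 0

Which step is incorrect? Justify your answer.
Step 5: Divide both sides by (b - 4): b = 0

Step 5 divides both sides by (b - 4). However, since b = 4, we have (b - 4) = 0. Division by zero is undefined, making this step invalid.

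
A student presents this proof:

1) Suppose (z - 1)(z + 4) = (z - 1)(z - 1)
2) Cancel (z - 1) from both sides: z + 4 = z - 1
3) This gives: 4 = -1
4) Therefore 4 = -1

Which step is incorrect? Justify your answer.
Step 2: Cancel (z - 1) from both sides: z + 4 = z - 1

Step 2 cancels (z - 1) from both sides. This is only valid if (z - 1) ≠ 0, i.e., z ≠ 1. When z = 1, both sides equal zero regardless of the other factors. The correct approach requires considering z = 1 as a separate case.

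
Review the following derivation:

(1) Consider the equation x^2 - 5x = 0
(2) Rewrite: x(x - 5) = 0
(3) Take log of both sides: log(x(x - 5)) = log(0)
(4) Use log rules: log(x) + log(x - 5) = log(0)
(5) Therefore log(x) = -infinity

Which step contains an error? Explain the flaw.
Step 3: Take log of both sides: log(x(x - 5)) = log(0)

Step 3 takes the logarithm of both sides, resulting in log(0) on the right side. The logarithm is only defined for positive numbers; log(0) is undefined (approaches negative infinity). This operation is invalid.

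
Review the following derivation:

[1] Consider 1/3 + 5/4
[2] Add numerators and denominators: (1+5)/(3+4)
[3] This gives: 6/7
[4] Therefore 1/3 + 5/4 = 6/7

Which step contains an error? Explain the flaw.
Step 2: Add numerators and denominators: (1+5)/(3+4)

Step 2 incorrectly adds fractions by separately adding numerators and denominators. This is wrong. The correct method requires a common denominator: 1/3 + 5/4 = (1×4 + 5×3)/(3×4) = 19/12 = 19/12. The method used gives 6/7, which is different.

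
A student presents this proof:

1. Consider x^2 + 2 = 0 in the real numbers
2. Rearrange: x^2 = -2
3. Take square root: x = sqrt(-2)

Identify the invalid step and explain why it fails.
Step 3: Take square root: x = sqrt(-2)

Step 3 takes the square root of -2, which is negative. In the real number system, the square root of a negative number is undefined. The equation x^2 + 2 = 0 has no real solutions. Square roots of negative numbers only exist in the complex numbers.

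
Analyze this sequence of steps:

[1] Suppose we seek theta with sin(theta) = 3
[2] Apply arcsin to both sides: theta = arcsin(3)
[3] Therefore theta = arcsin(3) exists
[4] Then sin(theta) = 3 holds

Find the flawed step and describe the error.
Step 2: Apply arcsin to both sides: theta = arcsin(3)

Step 2 applies arcsin to 3. However, arcsin(x) is only defined for x in [-1, 1] because sin(theta) can only produce values in that range. Since |3| > 1, arcsin(3) is undefined. There is no angle whose sine equals 3.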